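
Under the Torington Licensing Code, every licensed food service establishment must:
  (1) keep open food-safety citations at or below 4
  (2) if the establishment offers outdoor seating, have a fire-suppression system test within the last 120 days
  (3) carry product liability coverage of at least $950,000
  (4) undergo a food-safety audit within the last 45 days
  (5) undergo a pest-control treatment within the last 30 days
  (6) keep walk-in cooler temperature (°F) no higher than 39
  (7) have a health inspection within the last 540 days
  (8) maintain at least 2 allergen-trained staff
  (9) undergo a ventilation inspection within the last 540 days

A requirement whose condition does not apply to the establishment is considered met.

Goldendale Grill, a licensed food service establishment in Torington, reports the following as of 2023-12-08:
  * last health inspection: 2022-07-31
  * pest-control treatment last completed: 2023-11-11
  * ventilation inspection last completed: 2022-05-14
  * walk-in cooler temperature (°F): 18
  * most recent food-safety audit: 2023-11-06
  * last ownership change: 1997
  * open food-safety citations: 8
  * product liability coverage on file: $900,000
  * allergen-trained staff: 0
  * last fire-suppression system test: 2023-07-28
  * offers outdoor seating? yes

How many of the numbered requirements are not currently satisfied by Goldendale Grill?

1. open food-safety citations 8 > 4 → not met
2. condition 'offers outdoor seating' holds; fire-suppression system test 133 days ago vs limit 120 → not met
3. product liability coverage $900,000 < $950,000 → not met
4. food-safety audit 32 days ago vs limit 45 → met
5. pest-control treatment 27 days ago vs limit 30 → met
6. walk-in cooler temperature (°F) 18 ≤ 39 → met
7. health inspection 495 days ago vs limit 540 → met
8. allergen-trained staff 0 < 2 → not met
9. ventilation inspection 573 days ago vs limit 540 → not met
Not met: 5 of 9

5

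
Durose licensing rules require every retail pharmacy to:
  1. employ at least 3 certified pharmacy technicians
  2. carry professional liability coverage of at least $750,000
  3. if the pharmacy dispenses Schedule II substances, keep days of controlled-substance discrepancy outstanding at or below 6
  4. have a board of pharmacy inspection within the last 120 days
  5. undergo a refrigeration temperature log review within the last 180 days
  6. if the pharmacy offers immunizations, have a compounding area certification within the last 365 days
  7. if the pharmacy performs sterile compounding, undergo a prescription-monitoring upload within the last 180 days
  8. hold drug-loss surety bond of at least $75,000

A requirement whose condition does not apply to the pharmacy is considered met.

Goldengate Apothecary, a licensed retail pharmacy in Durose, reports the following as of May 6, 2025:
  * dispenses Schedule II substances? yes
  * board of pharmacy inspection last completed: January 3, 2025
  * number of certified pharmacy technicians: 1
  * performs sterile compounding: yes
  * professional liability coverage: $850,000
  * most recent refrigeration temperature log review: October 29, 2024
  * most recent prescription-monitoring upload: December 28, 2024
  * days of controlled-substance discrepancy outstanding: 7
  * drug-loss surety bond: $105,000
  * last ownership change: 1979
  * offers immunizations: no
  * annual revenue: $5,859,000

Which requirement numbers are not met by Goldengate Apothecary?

1. certified pharmacy technicians 1 < 3 → not met
2. professional liability coverage $850,000 ≥ $750,000 → met
3. condition 'dispenses Schedule II substances' holds; days of controlled-substance discrepancy outstanding 7 > 6 → not met
4. board of pharmacy inspection 123 days ago vs limit 120 → not met
5. refrigeration temperature log review 189 days ago vs limit 180 → not met
6. condition 'offers immunizations' does not hold → requirement n/a → met
7. condition 'performs sterile compounding' holds; prescription-monitoring upload 129 days ago vs limit 180 → met
8. drug-loss surety bond $105,000 ≥ $75,000 → met
Not met: 1, 3, 4, 5

1, 3, 4, 5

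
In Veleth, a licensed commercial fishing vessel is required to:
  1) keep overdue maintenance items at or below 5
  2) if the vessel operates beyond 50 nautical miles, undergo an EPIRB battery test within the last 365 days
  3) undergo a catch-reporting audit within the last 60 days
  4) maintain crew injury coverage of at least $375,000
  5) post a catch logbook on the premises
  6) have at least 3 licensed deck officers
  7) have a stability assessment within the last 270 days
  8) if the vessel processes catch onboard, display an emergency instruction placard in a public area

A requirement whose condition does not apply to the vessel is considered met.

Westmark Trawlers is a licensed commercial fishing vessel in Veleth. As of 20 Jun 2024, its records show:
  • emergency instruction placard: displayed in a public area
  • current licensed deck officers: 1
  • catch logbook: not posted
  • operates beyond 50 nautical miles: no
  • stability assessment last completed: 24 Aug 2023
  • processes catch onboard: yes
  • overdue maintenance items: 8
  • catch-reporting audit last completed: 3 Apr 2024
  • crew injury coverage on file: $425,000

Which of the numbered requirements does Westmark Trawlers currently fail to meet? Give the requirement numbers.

1, 3, 5, 6, 7

1. overdue maintenance items 8 > 5 → not met
2. condition 'operates beyond 50 nautical miles' does not hold → requirement n/a → met
3. catch-reporting audit 78 days ago vs limit 60 → not met
4. crew injury coverage $425,000 ≥ $375,000 → met
5. catch logbook absent → not met
6. licensed deck officers 1 < 3 → not met
7. stability assessment 301 days ago vs limit 270 → not met
8. condition 'processes catch onboard' holds; emergency instruction placard present → met
Not met: 1, 3, 5, 6, 7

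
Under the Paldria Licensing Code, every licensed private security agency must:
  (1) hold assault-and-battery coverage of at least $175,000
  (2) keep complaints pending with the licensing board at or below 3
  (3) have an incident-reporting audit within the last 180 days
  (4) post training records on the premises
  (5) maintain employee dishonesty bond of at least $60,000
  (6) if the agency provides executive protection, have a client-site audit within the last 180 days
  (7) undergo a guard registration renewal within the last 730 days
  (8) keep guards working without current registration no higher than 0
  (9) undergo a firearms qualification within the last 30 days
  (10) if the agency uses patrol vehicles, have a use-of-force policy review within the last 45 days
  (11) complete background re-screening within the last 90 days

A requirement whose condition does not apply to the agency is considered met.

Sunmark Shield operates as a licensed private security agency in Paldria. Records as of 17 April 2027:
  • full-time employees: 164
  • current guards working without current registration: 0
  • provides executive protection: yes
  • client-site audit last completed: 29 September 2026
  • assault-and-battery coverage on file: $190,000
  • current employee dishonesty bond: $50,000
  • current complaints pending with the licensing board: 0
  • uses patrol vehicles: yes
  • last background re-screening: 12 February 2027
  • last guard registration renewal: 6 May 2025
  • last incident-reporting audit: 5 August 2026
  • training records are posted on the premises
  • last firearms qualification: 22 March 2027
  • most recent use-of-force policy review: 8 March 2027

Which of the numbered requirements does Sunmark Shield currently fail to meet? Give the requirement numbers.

1. assault-and-battery coverage $190,000 ≥ $175,000 → met
2. complaints pending with the licensing board 0 ≤ 3 → met
3. incident-reporting audit 255 days ago vs limit 180 → not met
4. training records present → met
5. employee dishonesty bond $50,000 < $60,000 → not met
6. condition 'provides executive protection' holds; client-site audit 200 days ago vs limit 180 → not met
7. guard registration renewal 711 days ago vs limit 730 → met
8. guards working without current registration 0 ≤ 0 → met
9. firearms qualification 26 days ago vs limit 30 → met
10. condition 'uses patrol vehicles' holds; use-of-force policy review 40 days ago vs limit 45 → met
11. background re-screening 64 days ago vs limit 90 → met
Not met: 3, 5, 6

3, 5, 6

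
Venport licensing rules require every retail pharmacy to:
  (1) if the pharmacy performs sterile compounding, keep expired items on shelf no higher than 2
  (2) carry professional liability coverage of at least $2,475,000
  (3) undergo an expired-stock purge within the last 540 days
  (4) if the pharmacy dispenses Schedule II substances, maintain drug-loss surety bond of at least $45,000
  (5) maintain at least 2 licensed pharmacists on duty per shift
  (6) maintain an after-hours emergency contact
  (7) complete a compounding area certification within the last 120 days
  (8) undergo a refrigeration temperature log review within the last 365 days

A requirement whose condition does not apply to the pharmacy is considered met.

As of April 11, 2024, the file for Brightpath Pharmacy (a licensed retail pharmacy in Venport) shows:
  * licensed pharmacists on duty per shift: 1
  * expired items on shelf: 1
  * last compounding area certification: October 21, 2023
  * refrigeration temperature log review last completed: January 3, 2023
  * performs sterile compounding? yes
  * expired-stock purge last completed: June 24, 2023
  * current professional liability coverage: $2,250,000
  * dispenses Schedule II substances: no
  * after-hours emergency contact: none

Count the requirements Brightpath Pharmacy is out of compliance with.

1. condition 'performs sterile compounding' holds; expired items on shelf 1 ≤ 2 → met
2. professional liability coverage $2,250,000 < $2,475,000 → not met
3. expired-stock purge 292 days ago vs limit 540 → met
4. condition 'dispenses Schedule II substances' does not hold → requirement n/a → met
5. licensed pharmacists on duty per shift 1 < 2 → not met
6. after-hours emergency contact absent → not met
7. compounding area certification 173 days ago vs limit 120 → not met
8. refrigeration temperature log review 464 days ago vs limit 365 → not met
Not met: 5 of 8

5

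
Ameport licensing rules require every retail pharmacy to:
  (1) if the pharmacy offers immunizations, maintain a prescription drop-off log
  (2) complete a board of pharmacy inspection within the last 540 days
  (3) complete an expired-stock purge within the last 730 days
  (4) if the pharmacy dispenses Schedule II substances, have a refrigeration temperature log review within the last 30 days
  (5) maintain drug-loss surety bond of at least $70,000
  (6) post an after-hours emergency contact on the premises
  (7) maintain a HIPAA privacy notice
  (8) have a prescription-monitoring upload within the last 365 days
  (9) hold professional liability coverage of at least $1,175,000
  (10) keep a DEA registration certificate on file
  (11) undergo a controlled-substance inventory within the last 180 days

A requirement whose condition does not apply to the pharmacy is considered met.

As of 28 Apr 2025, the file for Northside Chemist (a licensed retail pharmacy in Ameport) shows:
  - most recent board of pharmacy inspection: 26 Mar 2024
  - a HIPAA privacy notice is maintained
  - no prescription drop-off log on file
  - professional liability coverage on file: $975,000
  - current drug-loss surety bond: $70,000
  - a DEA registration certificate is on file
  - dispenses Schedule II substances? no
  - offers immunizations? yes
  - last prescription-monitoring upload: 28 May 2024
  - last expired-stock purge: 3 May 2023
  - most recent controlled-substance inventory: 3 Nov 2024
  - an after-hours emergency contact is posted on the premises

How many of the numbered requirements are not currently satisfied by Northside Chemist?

1. condition 'offers immunizations' holds; prescription drop-off log absent → not met
2. board of pharmacy inspection 398 days ago vs limit 540 → met
3. expired-stock purge 726 days ago vs limit 730 → met
4. condition 'dispenses Schedule II substances' does not hold → requirement n/a → met
5. drug-loss surety bond $70,000 ≥ $70,000 → met
6. after-hours emergency contact present → met
7. HIPAA privacy notice present → met
8. prescription-monitoring upload 335 days ago vs limit 365 → met
9. professional liability coverage $975,000 < $1,175,000 → not met
10. DEA registration certificate present → met
11. controlled-substance inventory 176 days ago vs limit 180 → met
Not met: 2 of 11

2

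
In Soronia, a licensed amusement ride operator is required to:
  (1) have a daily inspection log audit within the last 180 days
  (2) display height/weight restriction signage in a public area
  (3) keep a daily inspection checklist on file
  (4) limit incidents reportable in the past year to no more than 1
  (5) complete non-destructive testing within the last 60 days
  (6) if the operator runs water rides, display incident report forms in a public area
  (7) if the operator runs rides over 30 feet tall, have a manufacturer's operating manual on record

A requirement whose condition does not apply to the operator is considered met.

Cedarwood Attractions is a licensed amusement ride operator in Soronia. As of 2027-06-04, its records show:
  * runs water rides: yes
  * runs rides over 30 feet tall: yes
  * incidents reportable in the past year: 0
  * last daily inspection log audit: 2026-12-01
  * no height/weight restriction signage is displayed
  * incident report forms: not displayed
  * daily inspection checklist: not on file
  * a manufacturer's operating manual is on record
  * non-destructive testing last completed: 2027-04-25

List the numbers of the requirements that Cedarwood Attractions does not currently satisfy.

1. daily inspection log audit 185 days ago vs limit 180 → not met
2. height/weight restriction signage absent → not met
3. daily inspection checklist absent → not met
4. incidents reportable in the past year 0 ≤ 1 → met
5. non-destructive testing 40 days ago vs limit 60 → met
6. condition 'runs water rides' holds; incident report forms absent → not met
7. condition 'runs rides over 30 feet tall' holds; manufacturer's operating manual present → met
Not met: 1, 2, 3, 6

1, 2, 3, 6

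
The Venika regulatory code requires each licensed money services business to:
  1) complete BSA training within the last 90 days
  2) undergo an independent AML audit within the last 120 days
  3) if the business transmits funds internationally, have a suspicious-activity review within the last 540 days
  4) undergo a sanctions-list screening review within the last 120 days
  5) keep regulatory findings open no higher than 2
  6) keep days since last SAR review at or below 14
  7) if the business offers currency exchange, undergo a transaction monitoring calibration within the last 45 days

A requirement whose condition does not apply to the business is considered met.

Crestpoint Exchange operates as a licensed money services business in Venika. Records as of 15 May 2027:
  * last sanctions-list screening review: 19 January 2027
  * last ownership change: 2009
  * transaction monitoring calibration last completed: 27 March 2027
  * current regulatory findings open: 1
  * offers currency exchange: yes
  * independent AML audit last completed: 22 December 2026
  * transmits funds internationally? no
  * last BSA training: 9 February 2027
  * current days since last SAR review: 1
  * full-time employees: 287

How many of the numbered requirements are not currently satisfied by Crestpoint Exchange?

1. BSA training 95 days ago vs limit 90 → not met
2. independent AML audit 144 days ago vs limit 120 → not met
3. condition 'transmits funds internationally' does not hold → requirement n/a → met
4. sanctions-list screening review 116 days ago vs limit 120 → met
5. regulatory findings open 1 ≤ 2 → met
6. days since last SAR review 1 ≤ 14 → met
7. condition 'offers currency exchange' holds; transaction monitoring calibration 49 days ago vs limit 45 → not met
Not met: 3 of 7

3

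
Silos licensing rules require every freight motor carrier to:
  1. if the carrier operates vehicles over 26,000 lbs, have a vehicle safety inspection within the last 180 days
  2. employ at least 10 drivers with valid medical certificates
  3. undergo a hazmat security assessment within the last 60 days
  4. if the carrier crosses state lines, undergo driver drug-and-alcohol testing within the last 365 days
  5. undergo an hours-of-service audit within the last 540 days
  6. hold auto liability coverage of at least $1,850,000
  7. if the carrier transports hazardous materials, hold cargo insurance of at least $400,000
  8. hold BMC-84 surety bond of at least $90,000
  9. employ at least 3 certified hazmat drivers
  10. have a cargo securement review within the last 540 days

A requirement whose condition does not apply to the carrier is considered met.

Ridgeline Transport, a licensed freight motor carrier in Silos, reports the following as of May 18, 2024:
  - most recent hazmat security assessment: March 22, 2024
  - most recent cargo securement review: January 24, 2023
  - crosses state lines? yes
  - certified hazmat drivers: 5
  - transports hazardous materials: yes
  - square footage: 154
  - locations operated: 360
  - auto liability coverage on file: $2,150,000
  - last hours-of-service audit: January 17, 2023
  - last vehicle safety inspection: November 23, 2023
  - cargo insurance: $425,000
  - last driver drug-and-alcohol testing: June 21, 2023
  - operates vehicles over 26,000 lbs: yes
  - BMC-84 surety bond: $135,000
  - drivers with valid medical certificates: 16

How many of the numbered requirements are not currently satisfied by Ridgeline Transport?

1. condition 'operates vehicles over 26,000 lbs' holds; vehicle safety inspection 177 days ago vs limit 180 → met
2. drivers with valid medical certificates 16 ≥ 10 → met
3. hazmat security assessment 57 days ago vs limit 60 → met
4. condition 'crosses state lines' holds; driver drug-and-alcohol testing 332 days ago vs limit 365 → met
5. hours-of-service audit 487 days ago vs limit 540 → met
6. auto liability coverage $2,150,000 ≥ $1,850,000 → met
7. condition 'transports hazardous materials' holds; cargo insurance $425,000 ≥ $400,000 → met
8. BMC-84 surety bond $135,000 ≥ $90,000 → met
9. certified hazmat drivers 5 ≥ 3 → met
10. cargo securement review 480 days ago vs limit 540 → met
Not met: 0 of 10

0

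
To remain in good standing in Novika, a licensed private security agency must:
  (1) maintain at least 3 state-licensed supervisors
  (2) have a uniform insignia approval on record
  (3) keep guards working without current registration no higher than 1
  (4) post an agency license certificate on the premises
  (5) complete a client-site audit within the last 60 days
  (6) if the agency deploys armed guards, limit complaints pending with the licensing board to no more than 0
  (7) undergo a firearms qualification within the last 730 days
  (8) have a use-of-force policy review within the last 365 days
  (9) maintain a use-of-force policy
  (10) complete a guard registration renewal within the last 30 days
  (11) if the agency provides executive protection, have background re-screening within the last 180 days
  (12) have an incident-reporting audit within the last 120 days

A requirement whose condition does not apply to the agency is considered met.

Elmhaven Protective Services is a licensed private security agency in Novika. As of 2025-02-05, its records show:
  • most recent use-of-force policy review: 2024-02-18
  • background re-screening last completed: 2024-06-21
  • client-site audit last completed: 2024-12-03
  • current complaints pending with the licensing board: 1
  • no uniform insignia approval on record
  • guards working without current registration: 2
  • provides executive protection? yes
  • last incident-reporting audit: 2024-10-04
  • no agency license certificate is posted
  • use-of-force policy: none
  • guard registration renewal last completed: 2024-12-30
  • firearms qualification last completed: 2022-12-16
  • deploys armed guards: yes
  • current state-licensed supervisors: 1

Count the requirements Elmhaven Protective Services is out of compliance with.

1. state-licensed supervisors 1 < 3 → not met
2. uniform insignia approval absent → not met
3. guards working without current registration 2 > 1 → not met
4. agency license certificate absent → not met
5. client-site audit 64 days ago vs limit 60 → not met
6. condition 'deploys armed guards' holds; complaints pending with the licensing board 1 > 0 → not met
7. firearms qualification 782 days ago vs limit 730 → not met
8. use-of-force policy review 353 days ago vs limit 365 → met
9. use-of-force policy absent → not met
10. guard registration renewal 37 days ago vs limit 30 → not met
11. condition 'provides executive protection' holds; background re-screening 229 days ago vs limit 180 → not met
12. incident-reporting audit 124 days ago vs limit 120 → not met
Not met: 11 of 12

11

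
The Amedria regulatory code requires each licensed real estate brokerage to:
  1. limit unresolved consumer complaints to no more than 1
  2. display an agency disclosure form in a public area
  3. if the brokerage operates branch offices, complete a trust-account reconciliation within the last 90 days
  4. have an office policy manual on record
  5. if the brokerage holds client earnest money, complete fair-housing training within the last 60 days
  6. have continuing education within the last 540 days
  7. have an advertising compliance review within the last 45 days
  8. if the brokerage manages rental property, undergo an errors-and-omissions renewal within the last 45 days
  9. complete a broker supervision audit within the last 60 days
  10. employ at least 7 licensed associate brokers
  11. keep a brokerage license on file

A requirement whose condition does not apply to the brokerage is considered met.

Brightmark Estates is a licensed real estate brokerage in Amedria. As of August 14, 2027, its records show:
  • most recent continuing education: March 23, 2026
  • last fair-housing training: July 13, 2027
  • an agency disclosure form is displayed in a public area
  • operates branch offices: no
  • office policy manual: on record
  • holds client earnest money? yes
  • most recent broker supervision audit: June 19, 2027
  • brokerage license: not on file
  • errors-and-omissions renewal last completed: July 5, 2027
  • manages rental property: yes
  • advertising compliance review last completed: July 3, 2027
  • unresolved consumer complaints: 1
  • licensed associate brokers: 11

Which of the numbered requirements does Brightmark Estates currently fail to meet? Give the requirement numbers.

1. unresolved consumer complaints 1 ≤ 1 → met
2. agency disclosure form present → met
3. condition 'operates branch offices' does not hold → requirement n/a → met
4. office policy manual present → met
5. condition 'holds client earnest money' holds; fair-housing training 32 days ago vs limit 60 → met
6. continuing education 509 days ago vs limit 540 → met
7. advertising compliance review 42 days ago vs limit 45 → met
8. condition 'manages rental property' holds; errors-and-omissions renewal 40 days ago vs limit 45 → met
9. broker supervision audit 56 days ago vs limit 60 → met
10. licensed associate brokers 11 ≥ 7 → met
11. brokerage license absent → not met
Not met: 11

11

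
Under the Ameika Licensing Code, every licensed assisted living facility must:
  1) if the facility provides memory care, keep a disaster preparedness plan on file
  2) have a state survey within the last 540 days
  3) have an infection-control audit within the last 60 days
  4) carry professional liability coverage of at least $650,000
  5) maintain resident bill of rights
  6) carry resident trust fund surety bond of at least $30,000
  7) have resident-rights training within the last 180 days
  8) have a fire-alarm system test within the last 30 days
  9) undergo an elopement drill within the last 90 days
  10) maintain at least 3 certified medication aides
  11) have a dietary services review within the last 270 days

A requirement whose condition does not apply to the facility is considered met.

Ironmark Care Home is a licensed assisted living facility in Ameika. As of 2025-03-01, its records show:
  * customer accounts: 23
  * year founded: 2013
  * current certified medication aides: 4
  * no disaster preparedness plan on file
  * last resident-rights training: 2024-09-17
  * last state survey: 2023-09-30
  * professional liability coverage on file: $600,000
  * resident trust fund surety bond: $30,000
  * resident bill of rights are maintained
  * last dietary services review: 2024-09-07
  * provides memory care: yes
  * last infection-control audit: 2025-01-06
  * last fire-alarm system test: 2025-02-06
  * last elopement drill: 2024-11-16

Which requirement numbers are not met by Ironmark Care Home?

1, 4, 9

1. condition 'provides memory care' holds; disaster preparedness plan absent → not met
2. state survey 518 days ago vs limit 540 → met
3. infection-control audit 54 days ago vs limit 60 → met
4. professional liability coverage $600,000 < $650,000 → not met
5. resident bill of rights present → met
6. resident trust fund surety bond $30,000 ≥ $30,000 → met
7. resident-rights training 165 days ago vs limit 180 → met
8. fire-alarm system test 23 days ago vs limit 30 → met
9. elopement drill 105 days ago vs limit 90 → not met
10. certified medication aides 4 ≥ 3 → met
11. dietary services review 175 days ago vs limit 270 → met
Not met: 1, 4, 9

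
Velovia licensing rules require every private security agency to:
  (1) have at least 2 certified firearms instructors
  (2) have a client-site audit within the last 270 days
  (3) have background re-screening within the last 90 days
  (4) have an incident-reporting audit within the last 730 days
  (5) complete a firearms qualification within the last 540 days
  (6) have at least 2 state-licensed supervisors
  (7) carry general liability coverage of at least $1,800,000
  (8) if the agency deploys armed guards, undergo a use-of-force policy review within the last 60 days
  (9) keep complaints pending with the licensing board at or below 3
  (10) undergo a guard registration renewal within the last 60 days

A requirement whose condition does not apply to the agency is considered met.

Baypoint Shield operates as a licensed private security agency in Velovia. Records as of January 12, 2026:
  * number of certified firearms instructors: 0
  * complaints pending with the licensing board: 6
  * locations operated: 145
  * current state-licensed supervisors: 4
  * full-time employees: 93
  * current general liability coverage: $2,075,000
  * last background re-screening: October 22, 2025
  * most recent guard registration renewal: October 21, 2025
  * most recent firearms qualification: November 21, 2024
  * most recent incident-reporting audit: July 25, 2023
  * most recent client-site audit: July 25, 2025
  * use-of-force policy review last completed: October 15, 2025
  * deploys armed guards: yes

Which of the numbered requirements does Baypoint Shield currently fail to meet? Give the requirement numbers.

1, 4, 8, 9, 10

1. certified firearms instructors 0 < 2 → not met
2. client-site audit 171 days ago vs limit 270 → met
3. background re-screening 82 days ago vs limit 90 → met
4. incident-reporting audit 902 days ago vs limit 730 → not met
5. firearms qualification 417 days ago vs limit 540 → met
6. state-licensed supervisors 4 ≥ 2 → met
7. general liability coverage $2,075,000 ≥ $1,800,000 → met
8. condition 'deploys armed guards' holds; use-of-force policy review 89 days ago vs limit 60 → not met
9. complaints pending with the licensing board 6 > 3 → not met
10. guard registration renewal 83 days ago vs limit 60 → not met
Not met: 1, 4, 8, 9, 10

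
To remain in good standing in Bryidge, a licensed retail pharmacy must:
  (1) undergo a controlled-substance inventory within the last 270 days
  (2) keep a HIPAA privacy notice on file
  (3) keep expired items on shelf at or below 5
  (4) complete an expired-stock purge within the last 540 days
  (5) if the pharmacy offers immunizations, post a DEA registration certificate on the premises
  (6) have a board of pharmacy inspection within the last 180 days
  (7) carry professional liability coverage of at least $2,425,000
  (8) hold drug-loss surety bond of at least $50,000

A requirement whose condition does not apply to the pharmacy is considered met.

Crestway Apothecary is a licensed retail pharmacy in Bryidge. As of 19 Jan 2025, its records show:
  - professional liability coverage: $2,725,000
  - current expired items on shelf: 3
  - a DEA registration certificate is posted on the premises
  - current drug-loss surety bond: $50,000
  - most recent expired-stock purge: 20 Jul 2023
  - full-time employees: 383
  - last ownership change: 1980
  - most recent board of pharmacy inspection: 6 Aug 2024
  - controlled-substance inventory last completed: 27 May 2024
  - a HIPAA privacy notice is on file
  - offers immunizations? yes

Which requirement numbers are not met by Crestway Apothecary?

4

1. controlled-substance inventory 237 days ago vs limit 270 → met
2. HIPAA privacy notice present → met
3. expired items on shelf 3 ≤ 5 → met
4. expired-stock purge 549 days ago vs limit 540 → not met
5. condition 'offers immunizations' holds; DEA registration certificate present → met
6. board of pharmacy inspection 166 days ago vs limit 180 → met
7. professional liability coverage $2,725,000 ≥ $2,425,000 → met
8. drug-loss surety bond $50,000 ≥ $50,000 → met
Not met: 4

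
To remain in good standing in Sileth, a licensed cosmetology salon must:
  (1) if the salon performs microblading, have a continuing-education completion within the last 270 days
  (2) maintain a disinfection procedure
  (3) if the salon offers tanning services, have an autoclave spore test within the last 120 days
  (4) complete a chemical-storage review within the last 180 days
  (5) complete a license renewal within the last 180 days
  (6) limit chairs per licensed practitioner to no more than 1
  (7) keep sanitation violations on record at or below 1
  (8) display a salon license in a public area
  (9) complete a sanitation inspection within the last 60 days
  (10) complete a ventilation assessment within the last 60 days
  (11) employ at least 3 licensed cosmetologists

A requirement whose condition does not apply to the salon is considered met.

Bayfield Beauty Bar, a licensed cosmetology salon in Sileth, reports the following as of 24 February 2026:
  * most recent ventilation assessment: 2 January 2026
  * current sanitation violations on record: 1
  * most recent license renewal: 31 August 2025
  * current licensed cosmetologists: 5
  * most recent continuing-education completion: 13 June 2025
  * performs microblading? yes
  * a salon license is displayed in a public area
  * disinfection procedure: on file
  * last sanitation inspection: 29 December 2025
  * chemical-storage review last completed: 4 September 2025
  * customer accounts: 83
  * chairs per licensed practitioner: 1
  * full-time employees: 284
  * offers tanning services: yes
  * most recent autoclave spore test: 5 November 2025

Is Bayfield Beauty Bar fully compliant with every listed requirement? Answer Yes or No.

1. condition 'performs microblading' holds; continuing-education completion 256 days ago vs limit 270 → met
2. disinfection procedure present → met
3. condition 'offers tanning services' holds; autoclave spore test 111 days ago vs limit 120 → met
4. chemical-storage review 173 days ago vs limit 180 → met
5. license renewal 177 days ago vs limit 180 → met
6. chairs per licensed practitioner 1 ≤ 1 → met
7. sanitation violations on record 1 ≤ 1 → met
8. salon license present → met
9. sanitation inspection 57 days ago vs limit 60 → met
10. ventilation assessment 53 days ago vs limit 60 → met
11. licensed cosmetologists 5 ≥ 3 → met
All met.

Yes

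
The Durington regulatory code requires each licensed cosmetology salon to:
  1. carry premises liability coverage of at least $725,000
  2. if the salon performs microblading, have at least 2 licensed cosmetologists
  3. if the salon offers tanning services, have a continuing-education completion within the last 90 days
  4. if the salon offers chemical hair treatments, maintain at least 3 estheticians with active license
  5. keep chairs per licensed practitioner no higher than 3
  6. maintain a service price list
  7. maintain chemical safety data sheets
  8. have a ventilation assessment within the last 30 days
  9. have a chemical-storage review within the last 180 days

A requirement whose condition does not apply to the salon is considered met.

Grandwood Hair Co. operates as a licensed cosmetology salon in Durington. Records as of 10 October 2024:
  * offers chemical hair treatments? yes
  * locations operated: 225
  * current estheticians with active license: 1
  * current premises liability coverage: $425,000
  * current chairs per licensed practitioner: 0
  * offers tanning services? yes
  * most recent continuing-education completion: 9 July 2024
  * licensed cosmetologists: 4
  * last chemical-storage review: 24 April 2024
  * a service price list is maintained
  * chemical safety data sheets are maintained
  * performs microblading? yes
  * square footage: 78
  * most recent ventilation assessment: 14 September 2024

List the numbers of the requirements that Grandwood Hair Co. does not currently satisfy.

1. premises liability coverage $425,000 < $725,000 → not met
2. condition 'performs microblading' holds; licensed cosmetologists 4 ≥ 2 → met
3. condition 'offers tanning services' holds; continuing-education completion 93 days ago vs limit 90 → not met
4. condition 'offers chemical hair treatments' holds; estheticians with active license 1 < 3 → not met
5. chairs per licensed practitioner 0 ≤ 3 → met
6. service price list present → met
7. chemical safety data sheets present → met
8. ventilation assessment 26 days ago vs limit 30 → met
9. chemical-storage review 169 days ago vs limit 180 → met
Not met: 1, 3, 4

1, 3, 4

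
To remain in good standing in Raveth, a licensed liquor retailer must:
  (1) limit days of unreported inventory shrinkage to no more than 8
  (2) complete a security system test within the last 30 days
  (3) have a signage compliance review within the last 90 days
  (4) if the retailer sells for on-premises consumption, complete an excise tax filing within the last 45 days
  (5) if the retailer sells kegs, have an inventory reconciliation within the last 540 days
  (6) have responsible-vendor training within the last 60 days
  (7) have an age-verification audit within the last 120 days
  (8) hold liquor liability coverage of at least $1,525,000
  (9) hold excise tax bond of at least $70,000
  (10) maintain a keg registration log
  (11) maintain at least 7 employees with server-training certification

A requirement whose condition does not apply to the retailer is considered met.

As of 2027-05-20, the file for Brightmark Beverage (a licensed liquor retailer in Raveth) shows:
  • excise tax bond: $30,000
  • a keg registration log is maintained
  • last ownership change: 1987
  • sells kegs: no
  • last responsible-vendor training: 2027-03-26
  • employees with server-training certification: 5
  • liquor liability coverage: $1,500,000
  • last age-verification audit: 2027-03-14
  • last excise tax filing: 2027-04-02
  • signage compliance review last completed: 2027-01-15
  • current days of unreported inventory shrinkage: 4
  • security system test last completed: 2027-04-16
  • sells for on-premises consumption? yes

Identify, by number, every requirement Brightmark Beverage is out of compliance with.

1. days of unreported inventory shrinkage 4 ≤ 8 → met
2. security system test 34 days ago vs limit 30 → not met
3. signage compliance review 125 days ago vs limit 90 → not met
4. condition 'sells for on-premises consumption' holds; excise tax filing 48 days ago vs limit 45 → not met
5. condition 'sells kegs' does not hold → requirement n/a → met
6. responsible-vendor training 55 days ago vs limit 60 → met
7. age-verification audit 67 days ago vs limit 120 → met
8. liquor liability coverage $1,500,000 < $1,525,000 → not met
9. excise tax bond $30,000 < $70,000 → not met
10. keg registration log present → met
11. employees with server-training certification 5 < 7 → not met
Not met: 2, 3, 4, 8, 9, 11

2, 3, 4, 8, 9, 11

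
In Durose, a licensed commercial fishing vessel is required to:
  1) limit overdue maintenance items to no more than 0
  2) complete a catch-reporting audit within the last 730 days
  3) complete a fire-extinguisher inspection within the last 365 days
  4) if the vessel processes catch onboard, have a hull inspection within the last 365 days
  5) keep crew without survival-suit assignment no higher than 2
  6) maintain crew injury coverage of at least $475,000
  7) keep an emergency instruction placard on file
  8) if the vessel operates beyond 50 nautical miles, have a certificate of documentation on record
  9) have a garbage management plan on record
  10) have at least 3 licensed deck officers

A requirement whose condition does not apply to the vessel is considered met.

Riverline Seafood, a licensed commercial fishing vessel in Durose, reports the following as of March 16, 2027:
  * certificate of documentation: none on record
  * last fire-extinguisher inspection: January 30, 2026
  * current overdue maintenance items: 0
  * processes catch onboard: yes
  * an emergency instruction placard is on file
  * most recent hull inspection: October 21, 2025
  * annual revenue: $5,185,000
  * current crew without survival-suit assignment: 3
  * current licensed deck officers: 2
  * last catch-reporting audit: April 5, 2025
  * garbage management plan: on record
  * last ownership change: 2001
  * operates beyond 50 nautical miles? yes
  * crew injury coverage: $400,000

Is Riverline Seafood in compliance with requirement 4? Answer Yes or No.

4. condition 'processes catch onboard' holds; hull inspection 511 days ago vs limit 365 → not met

No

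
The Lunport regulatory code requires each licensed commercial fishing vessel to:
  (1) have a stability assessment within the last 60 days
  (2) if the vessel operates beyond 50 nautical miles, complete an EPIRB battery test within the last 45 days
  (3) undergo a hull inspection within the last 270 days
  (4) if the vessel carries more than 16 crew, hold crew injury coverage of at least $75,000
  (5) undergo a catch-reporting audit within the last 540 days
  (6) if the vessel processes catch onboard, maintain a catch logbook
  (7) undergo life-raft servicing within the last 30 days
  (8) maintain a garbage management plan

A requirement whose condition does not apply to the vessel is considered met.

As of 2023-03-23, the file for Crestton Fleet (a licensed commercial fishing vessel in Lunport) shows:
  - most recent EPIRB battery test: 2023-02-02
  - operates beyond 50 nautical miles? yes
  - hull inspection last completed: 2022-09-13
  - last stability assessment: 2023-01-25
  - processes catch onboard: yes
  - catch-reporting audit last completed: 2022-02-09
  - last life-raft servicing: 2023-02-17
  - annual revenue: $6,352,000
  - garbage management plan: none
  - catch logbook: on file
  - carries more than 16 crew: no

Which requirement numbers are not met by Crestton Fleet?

1. stability assessment 57 days ago vs limit 60 → met
2. condition 'operates beyond 50 nautical miles' holds; EPIRB battery test 49 days ago vs limit 45 → not met
3. hull inspection 191 days ago vs limit 270 → met
4. condition 'carries more than 16 crew' does not hold → requirement n/a → met
5. catch-reporting audit 407 days ago vs limit 540 → met
6. condition 'processes catch onboard' holds; catch logbook present → met
7. life-raft servicing 34 days ago vs limit 30 → not met
8. garbage management plan absent → not met
Not met: 2, 7, 8

2, 7, 8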